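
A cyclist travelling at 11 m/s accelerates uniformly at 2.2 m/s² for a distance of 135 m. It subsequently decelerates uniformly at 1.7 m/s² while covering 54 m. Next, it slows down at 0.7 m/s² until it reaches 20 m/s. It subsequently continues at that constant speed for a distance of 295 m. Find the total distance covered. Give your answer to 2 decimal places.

Phase 1 (accelerating): v₀ = 11.0 m/s, a = 2.2 m/s².
v² = v₀² + 2aΔx = 11.0² + 2·2.2·135 = 715 → v = 26.7 m/s
t = (v − v₀)/a = (26.7 − 11.0)/2.2 = 7.15 s

Phase 2 (decelerating): v₀ = 26.7 m/s, a = -1.7 m/s².
v² = v₀² + 2aΔx = 26.7² + 2·-1.7·54 = 531 → v = 23.1 m/s
t = (v − v₀)/a = (23.1 − 26.7)/-1.7 = 2.17 s

Phase 3 (decelerating): v₀ = 23.1 m/s, a = -0.7 m/s².
v = v₀ + at → t = (20 − 23.1) / -0.7 = 4.36 s
v² = v₀² + 2aΔx → Δx = (20² − 23.1²)/(2·-0.7) = 93.9 m

Phase 4 (constant speed): v₀ = 20.0 m/s, a = 0 m/s².
Constant speed: t = d/v = 295/20.0 = 14.8 s
Total distance = 135 + 54.0 + 93.9 + 295 = 578 m

577.86 m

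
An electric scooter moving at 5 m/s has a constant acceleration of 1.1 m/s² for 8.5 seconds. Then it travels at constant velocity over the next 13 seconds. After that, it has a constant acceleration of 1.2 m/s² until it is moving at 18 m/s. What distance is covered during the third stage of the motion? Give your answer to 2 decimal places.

49.20 m

Phase 1 (accelerating): v₀ = 5.00 m/s, a = 1.1 m/s².
v = v₀ + at = 5.00 + (1.1)(8.5) = 14.4 m/s
Δx = v₀t + ½at² = 5.00·8.5 + 0.5·1.1·8.5² = 82.2 m

Phase 2 (constant speed): v₀ = 14.4 m/s, a = 0 m/s².
v = v₀ + at = 14.4 + (0)(13) = 14.4 m/s
Δx = v₀t + ½at² = 14.4·13 + 0.5·0·13² = 187 m

Phase 3 (accelerating): v₀ = 14.4 m/s, a = 1.2 m/s².
v = v₀ + at → t = (18 − 14.4) / 1.2 = 3.04 s
v² = v₀² + 2aΔx → Δx = (18² − 14.4²)/(2·1.2) = 49.2 m
Distance in phase 3 = 49.2 m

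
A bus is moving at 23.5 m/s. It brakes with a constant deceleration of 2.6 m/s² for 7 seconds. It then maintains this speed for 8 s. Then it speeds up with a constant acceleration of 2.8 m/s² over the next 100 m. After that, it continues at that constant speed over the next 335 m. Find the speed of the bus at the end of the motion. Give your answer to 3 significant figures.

Phase 1 (decelerating): v₀ = 23.5 m/s, a = -2.6 m/s².
v = v₀ + at = 23.5 + (-2.6)(7) = 5.30 m/s
Δx = v₀t + ½at² = 23.5·7 + 0.5·-2.6·7² = 101 m

Phase 2 (constant speed): v₀ = 5.30 m/s, a = 0 m/s².
v = v₀ + at = 5.30 + (0)(8) = 5.30 m/s
Δx = v₀t + ½at² = 5.30·8 + 0.5·0·8² = 42.4 m

Phase 3 (accelerating): v₀ = 5.30 m/s, a = 2.8 m/s².
v² = v₀² + 2aΔx = 5.30² + 2·2.8·100 = 588 → v = 24.3 m/s
t = (v − v₀)/a = (24.3 − 5.30)/2.8 = 6.77 s

Phase 4 (constant speed): v₀ = 24.3 m/s, a = 0 m/s².
Constant speed: t = d/v = 335/24.3 = 13.8 s
Final speed = 24.3 m/s

24.3 m/s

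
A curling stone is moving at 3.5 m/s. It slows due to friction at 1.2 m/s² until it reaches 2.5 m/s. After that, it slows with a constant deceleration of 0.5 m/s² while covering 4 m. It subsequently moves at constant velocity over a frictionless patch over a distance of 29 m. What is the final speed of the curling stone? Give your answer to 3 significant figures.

1.50 m/s

Phase 1 (decelerating): v₀ = 3.50 m/s, a = -1.2 m/s².
v = v₀ + at → t = (2.5 − 3.50) / -1.2 = 0.833 s
v² = v₀² + 2aΔx → Δx = (2.5² − 3.50²)/(2·-1.2) = 2.50 m

Phase 2 (decelerating): v₀ = 2.50 m/s, a = -0.5 m/s².
v² = v₀² + 2aΔx = 2.50² + 2·-0.5·4 = 2.25 → v = 1.50 m/s
t = (v − v₀)/a = (1.50 − 2.50)/-0.5 = 2.00 s

Phase 3 (constant speed): v₀ = 1.50 m/s, a = 0 m/s².
Constant speed: t = d/v = 29/1.50 = 19.3 s
Final speed = 1.50 m/s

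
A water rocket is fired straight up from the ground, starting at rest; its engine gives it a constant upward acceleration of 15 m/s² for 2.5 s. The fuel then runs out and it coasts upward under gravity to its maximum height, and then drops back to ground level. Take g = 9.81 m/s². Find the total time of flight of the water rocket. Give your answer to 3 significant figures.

Phase 1 (powered ascent): v₀ = 0 m/s, a = 15 m/s².
v = v₀ + at = 0 + (15)(2.5) = 37.5 m/s
Δx = v₀t + ½at² = 0·2.5 + 0.5·15·2.5² = 46.9 m

Phase 2 (coasting upward): v₀ = 37.5 m/s, a = -9.81 m/s².
v = v₀ + at → t = (0 − 37.5) / -9.81 = 3.82 s
v² = v₀² + 2aΔx → Δx = (0² − 37.5²)/(2·-9.81) = 71.7 m

Phase 3 (free fall): v₀ = 0 m/s, a = -9.81 m/s².
Falls 119 m from rest: t = √(2·119/9.81) = 4.92 s; v = g·t = 48.2 m/s.
Total time = 2.50 + 3.82 + 4.92 = 11.2 s

11.2 s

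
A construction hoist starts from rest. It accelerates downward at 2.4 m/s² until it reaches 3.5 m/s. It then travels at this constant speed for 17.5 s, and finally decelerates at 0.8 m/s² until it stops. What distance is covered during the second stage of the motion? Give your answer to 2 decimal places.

Phase 1 (accelerating): v₀ = 0 m/s, a = 2.4 m/s².
v = v₀ + at → t = (3.5 − 0) / 2.4 = 1.46 s
v² = v₀² + 2aΔx → Δx = (3.5² − 0²)/(2·2.4) = 2.55 m

Phase 2 (constant speed): v₀ = 3.50 m/s, a = 0 m/s².
v = v₀ + at = 3.50 + (0)(17.5) = 3.50 m/s
Δx = v₀t + ½at² = 3.50·17.5 + 0.5·0·17.5² = 61.2 m
Distance in phase 2 = 61.2 m

61.25 m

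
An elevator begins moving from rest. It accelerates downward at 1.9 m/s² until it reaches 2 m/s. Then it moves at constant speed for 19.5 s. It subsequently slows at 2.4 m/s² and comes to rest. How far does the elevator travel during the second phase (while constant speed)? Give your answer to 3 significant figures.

39.0 m

Phase 1 (accelerating): v₀ = 0 m/s, a = 1.9 m/s².
v = v₀ + at → t = (2 − 0) / 1.9 = 1.05 s
v² = v₀² + 2aΔx → Δx = (2² − 0²)/(2·1.9) = 1.05 m

Phase 2 (constant speed): v₀ = 2.00 m/s, a = 0 m/s².
v = v₀ + at = 2.00 + (0)(19.5) = 2.00 m/s
Δx = v₀t + ½at² = 2.00·19.5 + 0.5·0·19.5² = 39.0 m
Distance in phase 2 = 39.0 m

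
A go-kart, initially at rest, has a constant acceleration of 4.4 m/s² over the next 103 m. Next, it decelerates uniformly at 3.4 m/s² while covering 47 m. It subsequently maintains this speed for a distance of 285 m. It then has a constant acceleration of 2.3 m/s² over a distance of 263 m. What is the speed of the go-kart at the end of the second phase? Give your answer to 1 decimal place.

Phase 1 (accelerating): v₀ = 0 m/s, a = 4.4 m/s².
v² = v₀² + 2aΔx = 0² + 2·4.4·103 = 906 → v = 30.1 m/s
t = (v − v₀)/a = (30.1 − 0)/4.4 = 6.84 s

Phase 2 (decelerating): v₀ = 30.1 m/s, a = -3.4 m/s².
v² = v₀² + 2aΔx = 30.1² + 2·-3.4·47 = 587 → v = 24.2 m/s
t = (v − v₀)/a = (24.2 − 30.1)/-3.4 = 1.73 s
Speed at end of phase 2 = 24.2 m/s

24.2 m/s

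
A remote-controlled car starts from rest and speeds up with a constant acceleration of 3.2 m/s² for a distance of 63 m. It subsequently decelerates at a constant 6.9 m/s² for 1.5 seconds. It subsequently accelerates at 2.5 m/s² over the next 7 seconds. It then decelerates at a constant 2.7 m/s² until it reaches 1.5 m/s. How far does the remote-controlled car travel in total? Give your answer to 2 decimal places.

Phase 1 (accelerating): v₀ = 0 m/s, a = 3.2 m/s².
v² = v₀² + 2aΔx = 0² + 2·3.2·63 = 403 → v = 20.1 m/s
t = (v − v₀)/a = (20.1 − 0)/3.2 = 6.27 s

Phase 2 (decelerating): v₀ = 20.1 m/s, a = -6.9 m/s².
v = v₀ + at = 20.1 + (-6.9)(1.5) = 9.73 m/s
Δx = v₀t + ½at² = 20.1·1.5 + 0.5·-6.9·1.5² = 22.4 m

Phase 3 (accelerating): v₀ = 9.73 m/s, a = 2.5 m/s².
v = v₀ + at = 9.73 + (2.5)(7) = 27.2 m/s
Δx = v₀t + ½at² = 9.73·7 + 0.5·2.5·7² = 129 m

Phase 4 (decelerating): v₀ = 27.2 m/s, a = -2.7 m/s².
v = v₀ + at → t = (1.5 − 27.2) / -2.7 = 9.53 s
v² = v₀² + 2aΔx → Δx = (1.5² − 27.2²)/(2·-2.7) = 137 m
Total distance = 63.0 + 22.4 + 129 + 137 = 352 m

351.61 m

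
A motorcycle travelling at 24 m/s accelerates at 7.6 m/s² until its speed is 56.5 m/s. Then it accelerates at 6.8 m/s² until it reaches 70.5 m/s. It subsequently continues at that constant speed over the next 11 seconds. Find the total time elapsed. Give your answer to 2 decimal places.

Phase 1 (accelerating): v₀ = 24.0 m/s, a = 7.6 m/s².
v = v₀ + at → t = (56.5 − 24.0) / 7.6 = 4.28 s
v² = v₀² + 2aΔx → Δx = (56.5² − 24.0²)/(2·7.6) = 172 m

Phase 2 (accelerating): v₀ = 56.5 m/s, a = 6.8 m/s².
v = v₀ + at → t = (70.5 − 56.5) / 6.8 = 2.06 s
v² = v₀² + 2aΔx → Δx = (70.5² − 56.5²)/(2·6.8) = 131 m

Phase 3 (constant speed): v₀ = 70.5 m/s, a = 0 m/s².
v = v₀ + at = 70.5 + (0)(11) = 70.5 m/s
Δx = v₀t + ½at² = 70.5·11 + 0.5·0·11² = 776 m
Total time = 4.28 + 2.06 + 11.0 = 17.3 s

17.34 s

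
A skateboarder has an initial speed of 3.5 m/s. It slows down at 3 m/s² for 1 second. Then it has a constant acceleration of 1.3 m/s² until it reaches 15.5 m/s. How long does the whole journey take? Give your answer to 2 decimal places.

12.54 s

Phase 1 (decelerating): v₀ = 3.50 m/s, a = -3 m/s².
v = v₀ + at = 3.50 + (-3)(1) = 0.500 m/s
Δx = v₀t + ½at² = 3.50·1 + 0.5·-3·1² = 2.00 m

Phase 2 (accelerating): v₀ = 0.500 m/s, a = 1.3 m/s².
v = v₀ + at → t = (15.5 − 0.500) / 1.3 = 11.5 s
v² = v₀² + 2aΔx → Δx = (15.5² − 0.500²)/(2·1.3) = 92.3 m
Total time = 1.00 + 11.5 = 12.5 s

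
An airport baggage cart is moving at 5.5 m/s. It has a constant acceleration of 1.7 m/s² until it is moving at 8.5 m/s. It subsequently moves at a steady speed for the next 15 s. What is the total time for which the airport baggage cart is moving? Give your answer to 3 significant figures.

16.8 s

Phase 1 (accelerating): v₀ = 5.50 m/s, a = 1.7 m/s².
v = v₀ + at → t = (8.5 − 5.50) / 1.7 = 1.76 s
v² = v₀² + 2aΔx → Δx = (8.5² − 5.50²)/(2·1.7) = 12.4 m

Phase 2 (constant speed): v₀ = 8.50 m/s, a = 0 m/s².
v = v₀ + at = 8.50 + (0)(15) = 8.50 m/s
Δx = v₀t + ½at² = 8.50·15 + 0.5·0·15² = 128 m
Total time = 1.76 + 15.0 = 16.8 s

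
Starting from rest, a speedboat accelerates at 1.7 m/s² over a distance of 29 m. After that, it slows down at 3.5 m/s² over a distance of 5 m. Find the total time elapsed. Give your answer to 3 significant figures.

6.40 s

Phase 1 (accelerating): v₀ = 0 m/s, a = 1.7 m/s².
v² = v₀² + 2aΔx = 0² + 2·1.7·29 = 98.6 → v = 9.93 m/s
t = (v − v₀)/a = (9.93 − 0)/1.7 = 5.84 s

Phase 2 (decelerating): v₀ = 9.93 m/s, a = -3.5 m/s².
v² = v₀² + 2aΔx = 9.93² + 2·-3.5·5 = 63.6 → v = 7.97 m/s
t = (v − v₀)/a = (7.97 − 9.93)/-3.5 = 0.559 s
Total time = 5.84 + 0.559 = 6.40 s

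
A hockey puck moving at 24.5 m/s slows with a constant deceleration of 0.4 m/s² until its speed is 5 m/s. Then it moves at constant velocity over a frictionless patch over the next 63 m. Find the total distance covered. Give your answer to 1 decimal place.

Phase 1 (decelerating): v₀ = 24.5 m/s, a = -0.4 m/s².
v = v₀ + at → t = (5 − 24.5) / -0.4 = 48.8 s
v² = v₀² + 2aΔx → Δx = (5² − 24.5²)/(2·-0.4) = 719 m

Phase 2 (constant speed): v₀ = 5.00 m/s, a = 0 m/s².
Constant speed: t = d/v = 63/5.00 = 12.6 s
Total distance = 719 + 63.0 = 782 m

782.1 m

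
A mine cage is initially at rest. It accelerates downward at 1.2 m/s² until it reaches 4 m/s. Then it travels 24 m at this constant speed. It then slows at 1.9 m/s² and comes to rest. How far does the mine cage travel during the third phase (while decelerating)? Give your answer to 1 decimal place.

Phase 1 (accelerating): v₀ = 0 m/s, a = 1.2 m/s².
v = v₀ + at → t = (4 − 0) / 1.2 = 3.33 s
v² = v₀² + 2aΔx → Δx = (4² − 0²)/(2·1.2) = 6.67 m

Phase 2 (constant speed): v₀ = 4.00 m/s, a = 0 m/s².
Constant speed: t = d/v = 24/4.00 = 6.00 s

Phase 3 (decelerating): v₀ = 4.00 m/s, a = -1.9 m/s².
v = v₀ + at → t = (0 − 4.00) / -1.9 = 2.11 s
v² = v₀² + 2aΔx → Δx = (0² − 4.00²)/(2·-1.9) = 4.21 m
Distance in phase 3 = 4.21 m

4.2 m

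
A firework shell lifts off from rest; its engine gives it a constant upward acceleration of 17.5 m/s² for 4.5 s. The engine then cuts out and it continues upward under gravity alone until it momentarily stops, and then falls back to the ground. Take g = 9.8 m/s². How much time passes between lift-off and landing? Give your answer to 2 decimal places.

Phase 1 (powered ascent): v₀ = 0 m/s, a = 17.5 m/s².
v = v₀ + at = 0 + (17.5)(4.5) = 78.8 m/s
Δx = v₀t + ½at² = 0·4.5 + 0.5·17.5·4.5² = 177 m

Phase 2 (coasting upward): v₀ = 78.8 m/s, a = -9.8 m/s².
v = v₀ + at → t = (0 − 78.8) / -9.8 = 8.04 s
v² = v₀² + 2aΔx → Δx = (0² − 78.8²)/(2·-9.8) = 316 m

Phase 3 (free fall): v₀ = 0 m/s, a = -9.8 m/s².
Falls 494 m from rest: t = √(2·494/9.8) = 10.0 s; v = g·t = 98.4 m/s.
Total time = 4.50 + 8.04 + 10.0 = 22.6 s

22.57 s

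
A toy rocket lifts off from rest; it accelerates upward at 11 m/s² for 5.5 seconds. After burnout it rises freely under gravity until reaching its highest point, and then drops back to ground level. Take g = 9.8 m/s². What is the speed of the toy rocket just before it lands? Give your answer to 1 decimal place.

83.2 m/s

Phase 1 (powered ascent): v₀ = 0 m/s, a = 11 m/s².
v = v₀ + at = 0 + (11)(5.5) = 60.5 m/s
Δx = v₀t + ½at² = 0·5.5 + 0.5·11·5.5² = 166 m

Phase 2 (coasting upward): v₀ = 60.5 m/s, a = -9.8 m/s².
v = v₀ + at → t = (0 − 60.5) / -9.8 = 6.17 s
v² = v₀² + 2aΔx → Δx = (0² − 60.5²)/(2·-9.8) = 187 m

Phase 3 (free fall): v₀ = 0 m/s, a = -9.8 m/s².
Falls 353 m from rest: t = √(2·353/9.8) = 8.49 s; v = g·t = 83.2 m/s.
Impact speed = 83.2 m/s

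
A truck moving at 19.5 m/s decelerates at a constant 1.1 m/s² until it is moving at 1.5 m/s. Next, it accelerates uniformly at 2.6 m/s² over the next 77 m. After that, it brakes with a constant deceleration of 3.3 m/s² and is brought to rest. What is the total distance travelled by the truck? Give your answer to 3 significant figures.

Phase 1 (decelerating): v₀ = 19.5 m/s, a = -1.1 m/s².
v = v₀ + at → t = (1.5 − 19.5) / -1.1 = 16.4 s
v² = v₀² + 2aΔx → Δx = (1.5² − 19.5²)/(2·-1.1) = 172 m

Phase 2 (accelerating): v₀ = 1.50 m/s, a = 2.6 m/s².
v² = v₀² + 2aΔx = 1.50² + 2·2.6·77 = 403 → v = 20.1 m/s
t = (v − v₀)/a = (20.1 − 1.50)/2.6 = 7.14 s

Phase 3 (decelerating): v₀ = 20.1 m/s, a = -3.3 m/s².
v = v₀ + at → t = (0 − 20.1) / -3.3 = 6.08 s
v² = v₀² + 2aΔx → Δx = (0² − 20.1²)/(2·-3.3) = 61.0 m
Total distance = 172 + 77.0 + 61.0 = 310 m

310 m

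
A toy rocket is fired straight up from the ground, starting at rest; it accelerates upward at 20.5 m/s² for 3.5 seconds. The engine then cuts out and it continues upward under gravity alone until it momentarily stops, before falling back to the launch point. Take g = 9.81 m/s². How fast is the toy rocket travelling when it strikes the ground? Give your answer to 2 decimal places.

87.24 m/s

Phase 1 (powered ascent): v₀ = 0 m/s, a = 20.5 m/s².
v = v₀ + at = 0 + (20.5)(3.5) = 71.8 m/s
Δx = v₀t + ½at² = 0·3.5 + 0.5·20.5·3.5² = 126 m

Phase 2 (coasting upward): v₀ = 71.8 m/s, a = -9.81 m/s².
v = v₀ + at → t = (0 − 71.8) / -9.81 = 7.31 s
v² = v₀² + 2aΔx → Δx = (0² − 71.8²)/(2·-9.81) = 262 m

Phase 3 (free fall): v₀ = 0 m/s, a = -9.81 m/s².
Falls 388 m from rest: t = √(2·388/9.81) = 8.89 s; v = g·t = 87.2 m/s.
Impact speed = 87.2 m/s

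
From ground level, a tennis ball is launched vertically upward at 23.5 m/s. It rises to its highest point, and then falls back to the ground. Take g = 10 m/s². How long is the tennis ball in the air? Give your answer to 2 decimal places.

Phase 1 (rising): v₀ = 23.5 m/s, a = -10 m/s².
v = v₀ + at → t = (0 − 23.5) / -10 = 2.35 s
v² = v₀² + 2aΔx → Δx = (0² − 23.5²)/(2·-10) = 27.6 m

Phase 2 (falling): v₀ = 0 m/s, a = -10 m/s².
Falls 27.6 m from rest: t = √(2·27.6/10) = 2.35 s; v = g·t = 23.5 m/s.
Total time = 2.35 + 2.35 = 4.70 s

4.70 s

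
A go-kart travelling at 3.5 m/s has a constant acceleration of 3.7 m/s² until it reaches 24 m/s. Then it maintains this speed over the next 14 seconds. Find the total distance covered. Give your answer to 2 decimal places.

Phase 1 (accelerating): v₀ = 3.50 m/s, a = 3.7 m/s².
v = v₀ + at → t = (24 − 3.50) / 3.7 = 5.54 s
v² = v₀² + 2aΔx → Δx = (24² − 3.50²)/(2·3.7) = 76.2 m

Phase 2 (constant speed): v₀ = 24.0 m/s, a = 0 m/s².
v = v₀ + at = 24.0 + (0)(14) = 24.0 m/s
Δx = v₀t + ½at² = 24.0·14 + 0.5·0·14² = 336 m
Total distance = 76.2 + 336 = 412 m

412.18 m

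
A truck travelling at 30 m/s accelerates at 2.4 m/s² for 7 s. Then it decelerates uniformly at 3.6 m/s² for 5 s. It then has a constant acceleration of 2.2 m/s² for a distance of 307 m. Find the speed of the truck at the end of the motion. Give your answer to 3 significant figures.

46.7 m/s

Phase 1 (accelerating): v₀ = 30.0 m/s, a = 2.4 m/s².
v = v₀ + at = 30.0 + (2.4)(7) = 46.8 m/s
Δx = v₀t + ½at² = 30.0·7 + 0.5·2.4·7² = 269 m

Phase 2 (decelerating): v₀ = 46.8 m/s, a = -3.6 m/s².
v = v₀ + at = 46.8 + (-3.6)(5) = 28.8 m/s
Δx = v₀t + ½at² = 46.8·5 + 0.5·-3.6·5² = 189 m

Phase 3 (accelerating): v₀ = 28.8 m/s, a = 2.2 m/s².
v² = v₀² + 2aΔx = 28.8² + 2·2.2·307 = 2180 → v = 46.7 m/s
t = (v − v₀)/a = (46.7 − 28.8)/2.2 = 8.13 s
Final speed = 46.7 m/s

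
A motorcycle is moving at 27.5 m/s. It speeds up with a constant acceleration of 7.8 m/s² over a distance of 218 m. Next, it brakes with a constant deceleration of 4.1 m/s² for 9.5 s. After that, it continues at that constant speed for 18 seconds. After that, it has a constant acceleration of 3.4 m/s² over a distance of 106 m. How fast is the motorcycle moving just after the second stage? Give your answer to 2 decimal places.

25.53 m/s

Phase 1 (accelerating): v₀ = 27.5 m/s, a = 7.8 m/s².
v² = v₀² + 2aΔx = 27.5² + 2·7.8·218 = 4160 → v = 64.5 m/s
t = (v − v₀)/a = (64.5 − 27.5)/7.8 = 4.74 s

Phase 2 (decelerating): v₀ = 64.5 m/s, a = -4.1 m/s².
v = v₀ + at = 64.5 + (-4.1)(9.5) = 25.5 m/s
Δx = v₀t + ½at² = 64.5·9.5 + 0.5·-4.1·9.5² = 428 m
Speed at end of phase 2 = 25.5 m/s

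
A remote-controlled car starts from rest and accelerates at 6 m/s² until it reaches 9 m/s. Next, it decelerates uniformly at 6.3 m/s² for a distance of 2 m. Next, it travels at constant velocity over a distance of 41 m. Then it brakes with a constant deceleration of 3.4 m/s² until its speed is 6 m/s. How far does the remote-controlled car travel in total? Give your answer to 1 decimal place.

Phase 1 (accelerating): v₀ = 0 m/s, a = 6 m/s².
v = v₀ + at → t = (9 − 0) / 6 = 1.50 s
v² = v₀² + 2aΔx → Δx = (9² − 0²)/(2·6) = 6.75 m

Phase 2 (decelerating): v₀ = 9.00 m/s, a = -6.3 m/s².
v² = v₀² + 2aΔx = 9.00² + 2·-6.3·2 = 55.8 → v = 7.47 m/s
t = (v − v₀)/a = (7.47 − 9.00)/-6.3 = 0.243 s

Phase 3 (constant speed): v₀ = 7.47 m/s, a = 0 m/s².
Constant speed: t = d/v = 41/7.47 = 5.49 s

Phase 4 (decelerating): v₀ = 7.47 m/s, a = -3.4 m/s².
v = v₀ + at → t = (6 − 7.47) / -3.4 = 0.432 s
v² = v₀² + 2aΔx → Δx = (6² − 7.47²)/(2·-3.4) = 2.91 m
Total distance = 6.75 + 2.00 + 41.0 + 2.91 = 52.7 m

52.7 m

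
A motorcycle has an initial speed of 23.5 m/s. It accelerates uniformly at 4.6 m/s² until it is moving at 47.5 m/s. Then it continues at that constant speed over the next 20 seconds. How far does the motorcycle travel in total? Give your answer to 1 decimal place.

Phase 1 (accelerating): v₀ = 23.5 m/s, a = 4.6 m/s².
v = v₀ + at → t = (47.5 − 23.5) / 4.6 = 5.22 s
v² = v₀² + 2aΔx → Δx = (47.5² − 23.5²)/(2·4.6) = 185 m

Phase 2 (constant speed): v₀ = 47.5 m/s, a = 0 m/s².
v = v₀ + at = 47.5 + (0)(20) = 47.5 m/s
Δx = v₀t + ½at² = 47.5·20 + 0.5·0·20² = 950 m
Total distance = 185 + 950 = 1140 m

1135.2 m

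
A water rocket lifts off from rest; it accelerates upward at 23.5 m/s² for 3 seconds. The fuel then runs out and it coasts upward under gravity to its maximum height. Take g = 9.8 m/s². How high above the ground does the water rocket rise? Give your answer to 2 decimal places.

Phase 1 (powered ascent): v₀ = 0 m/s, a = 23.5 m/s².
v = v₀ + at = 0 + (23.5)(3) = 70.5 m/s
Δx = v₀t + ½at² = 0·3 + 0.5·23.5·3² = 106 m

Phase 2 (coasting upward): v₀ = 70.5 m/s, a = -9.8 m/s².
v = v₀ + at → t = (0 − 70.5) / -9.8 = 7.19 s
v² = v₀² + 2aΔx → Δx = (0² − 70.5²)/(2·-9.8) = 254 m
Maximum height = 106 + 254 = 359 m

359.33 m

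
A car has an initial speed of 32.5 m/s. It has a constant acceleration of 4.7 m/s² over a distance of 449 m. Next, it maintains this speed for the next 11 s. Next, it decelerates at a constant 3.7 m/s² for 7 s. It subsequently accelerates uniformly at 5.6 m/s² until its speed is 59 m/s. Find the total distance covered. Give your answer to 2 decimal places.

Phase 1 (accelerating): v₀ = 32.5 m/s, a = 4.7 m/s².
v² = v₀² + 2aΔx = 32.5² + 2·4.7·449 = 5280 → v = 72.6 m/s
t = (v − v₀)/a = (72.6 − 32.5)/4.7 = 8.54 s

Phase 2 (constant speed): v₀ = 72.6 m/s, a = 0 m/s².
v = v₀ + at = 72.6 + (0)(11) = 72.6 m/s
Δx = v₀t + ½at² = 72.6·11 + 0.5·0·11² = 799 m

Phase 3 (decelerating): v₀ = 72.6 m/s, a = -3.7 m/s².
v = v₀ + at = 72.6 + (-3.7)(7) = 46.7 m/s
Δx = v₀t + ½at² = 72.6·7 + 0.5·-3.7·7² = 418 m

Phase 4 (accelerating): v₀ = 46.7 m/s, a = 5.6 m/s².
v = v₀ + at → t = (59 − 46.7) / 5.6 = 2.19 s
v² = v₀² + 2aΔx → Δx = (59² − 46.7²)/(2·5.6) = 116 m
Total distance = 449 + 799 + 418 + 116 = 1780 m

1781.64 m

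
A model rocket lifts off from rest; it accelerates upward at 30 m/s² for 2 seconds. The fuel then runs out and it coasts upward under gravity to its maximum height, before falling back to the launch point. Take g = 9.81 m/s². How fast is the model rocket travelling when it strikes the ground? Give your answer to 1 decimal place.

Phase 1 (powered ascent): v₀ = 0 m/s, a = 30 m/s².
v = v₀ + at = 0 + (30)(2) = 60.0 m/s
Δx = v₀t + ½at² = 0·2 + 0.5·30·2² = 60.0 m

Phase 2 (coasting upward): v₀ = 60.0 m/s, a = -9.81 m/s².
v = v₀ + at → t = (0 − 60.0) / -9.81 = 6.12 s
v² = v₀² + 2aΔx → Δx = (0² − 60.0²)/(2·-9.81) = 183 m

Phase 3 (free fall): v₀ = 0 m/s, a = -9.81 m/s².
Falls 243 m from rest: t = √(2·243/9.81) = 7.05 s; v = g·t = 69.1 m/s.
Impact speed = 69.1 m/s

69.1 m/s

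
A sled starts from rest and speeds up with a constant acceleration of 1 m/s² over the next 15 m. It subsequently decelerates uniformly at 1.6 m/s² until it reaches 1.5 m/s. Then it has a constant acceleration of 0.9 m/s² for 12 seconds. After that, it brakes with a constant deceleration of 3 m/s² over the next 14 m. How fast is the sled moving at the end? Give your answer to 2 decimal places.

8.20 m/s

Phase 1 (accelerating): v₀ = 0 m/s, a = 1 m/s².
v² = v₀² + 2aΔx = 0² + 2·1·15 = 30.0 → v = 5.48 m/s
t = (v − v₀)/a = (5.48 − 0)/1 = 5.48 s

Phase 2 (decelerating): v₀ = 5.48 m/s, a = -1.6 m/s².
v = v₀ + at → t = (1.5 − 5.48) / -1.6 = 2.49 s
v² = v₀² + 2aΔx → Δx = (1.5² − 5.48²)/(2·-1.6) = 8.67 m

Phase 3 (accelerating): v₀ = 1.50 m/s, a = 0.9 m/s².
v = v₀ + at = 1.50 + (0.9)(12) = 12.3 m/s
Δx = v₀t + ½at² = 1.50·12 + 0.5·0.9·12² = 82.8 m

Phase 4 (decelerating): v₀ = 12.3 m/s, a = -3 m/s².
v² = v₀² + 2aΔx = 12.3² + 2·-3·14 = 67.3 → v = 8.20 m/s
t = (v − v₀)/a = (8.20 − 12.3)/-3 = 1.37 s
Final speed = 8.20 m/s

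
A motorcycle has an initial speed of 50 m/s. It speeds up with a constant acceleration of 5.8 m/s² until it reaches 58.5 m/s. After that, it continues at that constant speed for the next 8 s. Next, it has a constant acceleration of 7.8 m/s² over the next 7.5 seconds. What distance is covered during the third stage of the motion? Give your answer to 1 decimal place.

Phase 1 (accelerating): v₀ = 50.0 m/s, a = 5.8 m/s².
v = v₀ + at → t = (58.5 − 50.0) / 5.8 = 1.47 s
v² = v₀² + 2aΔx → Δx = (58.5² − 50.0²)/(2·5.8) = 79.5 m

Phase 2 (constant speed): v₀ = 58.5 m/s, a = 0 m/s².
v = v₀ + at = 58.5 + (0)(8) = 58.5 m/s
Δx = v₀t + ½at² = 58.5·8 + 0.5·0·8² = 468 m

Phase 3 (accelerating): v₀ = 58.5 m/s, a = 7.8 m/s².
v = v₀ + at = 58.5 + (7.8)(7.5) = 117 m/s
Δx = v₀t + ½at² = 58.5·7.5 + 0.5·7.8·7.5² = 658 m
Distance in phase 3 = 658 m

658.1 m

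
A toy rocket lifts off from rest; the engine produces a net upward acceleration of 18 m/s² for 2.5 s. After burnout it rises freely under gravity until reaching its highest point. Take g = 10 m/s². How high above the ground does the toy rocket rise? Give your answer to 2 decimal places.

Phase 1 (powered ascent): v₀ = 0 m/s, a = 18 m/s².
v = v₀ + at = 0 + (18)(2.5) = 45.0 m/s
Δx = v₀t + ½at² = 0·2.5 + 0.5·18·2.5² = 56.2 m

Phase 2 (coasting upward): v₀ = 45.0 m/s, a = -10 m/s².
v = v₀ + at → t = (0 − 45.0) / -10 = 4.50 s
v² = v₀² + 2aΔx → Δx = (0² − 45.0²)/(2·-10) = 101 m
Maximum height = 56.2 + 101 = 158 m

157.50 m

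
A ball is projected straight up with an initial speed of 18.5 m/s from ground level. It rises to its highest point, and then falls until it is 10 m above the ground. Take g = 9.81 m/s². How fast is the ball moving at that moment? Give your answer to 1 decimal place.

Phase 1 (rising): v₀ = 18.5 m/s, a = -9.81 m/s².
v = v₀ + at → t = (0 − 18.5) / -9.81 = 1.89 s
v² = v₀² + 2aΔx → Δx = (0² − 18.5²)/(2·-9.81) = 17.4 m

Phase 2 (falling): v₀ = 0 m/s, a = -9.81 m/s².
Falls 7.44 m from rest: t = √(2·7.44/9.81) = 1.23 s; v = g·t = 12.1 m/s.
Final speed = 12.1 m/s

12.1 m/s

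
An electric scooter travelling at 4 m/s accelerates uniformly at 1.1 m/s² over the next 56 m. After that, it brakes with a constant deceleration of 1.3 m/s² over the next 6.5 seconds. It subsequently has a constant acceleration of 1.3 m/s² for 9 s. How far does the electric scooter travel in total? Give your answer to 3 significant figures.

188 m

Phase 1 (accelerating): v₀ = 4.00 m/s, a = 1.1 m/s².
v² = v₀² + 2aΔx = 4.00² + 2·1.1·56 = 139 → v = 11.8 m/s
t = (v − v₀)/a = (11.8 − 4.00)/1.1 = 7.09 s

Phase 2 (decelerating): v₀ = 11.8 m/s, a = -1.3 m/s².
v = v₀ + at = 11.8 + (-1.3)(6.5) = 3.35 m/s
Δx = v₀t + ½at² = 11.8·6.5 + 0.5·-1.3·6.5² = 49.2 m

Phase 3 (accelerating): v₀ = 3.35 m/s, a = 1.3 m/s².
v = v₀ + at = 3.35 + (1.3)(9) = 15.0 m/s
Δx = v₀t + ½at² = 3.35·9 + 0.5·1.3·9² = 82.8 m
Total distance = 56.0 + 49.2 + 82.8 = 188 m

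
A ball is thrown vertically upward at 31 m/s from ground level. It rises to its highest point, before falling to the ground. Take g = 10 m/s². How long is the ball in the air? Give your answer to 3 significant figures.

Phase 1 (rising): v₀ = 31.0 m/s, a = -10 m/s².
v = v₀ + at → t = (0 − 31.0) / -10 = 3.10 s
v² = v₀² + 2aΔx → Δx = (0² − 31.0²)/(2·-10) = 48.0 m

Phase 2 (falling): v₀ = 0 m/s, a = -10 m/s².
Falls 48.0 m from rest: t = √(2·48.0/10) = 3.10 s; v = g·t = 31.0 m/s.
Total time = 3.10 + 3.10 = 6.20 s

6.20 s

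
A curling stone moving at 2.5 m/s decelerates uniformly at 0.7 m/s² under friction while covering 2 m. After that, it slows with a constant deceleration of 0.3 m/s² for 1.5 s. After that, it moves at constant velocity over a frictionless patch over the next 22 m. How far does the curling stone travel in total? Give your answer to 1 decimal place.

26.4 m

Phase 1 (decelerating): v₀ = 2.50 m/s, a = -0.7 m/s².
v² = v₀² + 2aΔx = 2.50² + 2·-0.7·2 = 3.45 → v = 1.86 m/s
t = (v − v₀)/a = (1.86 − 2.50)/-0.7 = 0.918 s

Phase 2 (decelerating): v₀ = 1.86 m/s, a = -0.3 m/s².
v = v₀ + at = 1.86 + (-0.3)(1.5) = 1.41 m/s
Δx = v₀t + ½at² = 1.86·1.5 + 0.5·-0.3·1.5² = 2.45 m

Phase 3 (constant speed): v₀ = 1.41 m/s, a = 0 m/s².
Constant speed: t = d/v = 22/1.41 = 15.6 s
Total distance = 2.00 + 2.45 + 22.0 = 26.4 m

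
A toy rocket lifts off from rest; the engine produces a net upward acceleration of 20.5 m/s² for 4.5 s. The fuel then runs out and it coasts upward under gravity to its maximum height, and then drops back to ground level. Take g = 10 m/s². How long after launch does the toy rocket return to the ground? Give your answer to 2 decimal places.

24.98 s

Phase 1 (powered ascent): v₀ = 0 m/s, a = 20.5 m/s².
v = v₀ + at = 0 + (20.5)(4.5) = 92.2 m/s
Δx = v₀t + ½at² = 0·4.5 + 0.5·20.5·4.5² = 208 m

Phase 2 (coasting upward): v₀ = 92.2 m/s, a = -10 m/s².
v = v₀ + at → t = (0 − 92.2) / -10 = 9.22 s
v² = v₀² + 2aΔx → Δx = (0² − 92.2²)/(2·-10) = 426 m

Phase 3 (free fall): v₀ = 0 m/s, a = -10 m/s².
Falls 633 m from rest: t = √(2·633/10) = 11.3 s; v = g·t = 113 m/s.
Total time = 4.50 + 9.22 + 11.3 = 25.0 s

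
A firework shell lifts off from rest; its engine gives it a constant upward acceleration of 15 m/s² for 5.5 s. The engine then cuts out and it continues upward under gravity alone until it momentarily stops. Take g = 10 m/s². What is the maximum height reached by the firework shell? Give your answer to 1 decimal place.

567.2 m

Phase 1 (powered ascent): v₀ = 0 m/s, a = 15 m/s².
v = v₀ + at = 0 + (15)(5.5) = 82.5 m/s
Δx = v₀t + ½at² = 0·5.5 + 0.5·15·5.5² = 227 m

Phase 2 (coasting upward): v₀ = 82.5 m/s, a = -10 m/s².
v = v₀ + at → t = (0 − 82.5) / -10 = 8.25 s
v² = v₀² + 2aΔx → Δx = (0² − 82.5²)/(2·-10) = 340 m
Maximum height = 227 + 340 = 567 m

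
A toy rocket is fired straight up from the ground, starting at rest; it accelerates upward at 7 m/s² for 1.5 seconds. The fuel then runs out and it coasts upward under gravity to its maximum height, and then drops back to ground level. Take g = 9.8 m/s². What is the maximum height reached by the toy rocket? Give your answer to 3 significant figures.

13.5 m

Phase 1 (powered ascent): v₀ = 0 m/s, a = 7 m/s².
v = v₀ + at = 0 + (7)(1.5) = 10.5 m/s
Δx = v₀t + ½at² = 0·1.5 + 0.5·7·1.5² = 7.88 m

Phase 2 (coasting upward): v₀ = 10.5 m/s, a = -9.8 m/s².
v = v₀ + at → t = (0 − 10.5) / -9.8 = 1.07 s
v² = v₀² + 2aΔx → Δx = (0² − 10.5²)/(2·-9.8) = 5.62 m
Maximum height = 7.88 + 5.62 = 13.5 m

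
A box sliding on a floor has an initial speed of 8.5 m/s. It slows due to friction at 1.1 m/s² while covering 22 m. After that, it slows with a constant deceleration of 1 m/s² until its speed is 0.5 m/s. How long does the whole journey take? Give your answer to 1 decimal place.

7.7 s

Phase 1 (decelerating): v₀ = 8.50 m/s, a = -1.1 m/s².
v² = v₀² + 2aΔx = 8.50² + 2·-1.1·22 = 23.8 → v = 4.88 m/s
t = (v − v₀)/a = (4.88 − 8.50)/-1.1 = 3.29 s

Phase 2 (decelerating): v₀ = 4.88 m/s, a = -1 m/s².
v = v₀ + at → t = (0.5 − 4.88) / -1 = 4.38 s
v² = v₀² + 2aΔx → Δx = (0.5² − 4.88²)/(2·-1) = 11.8 m
Total time = 3.29 + 4.38 = 7.67 s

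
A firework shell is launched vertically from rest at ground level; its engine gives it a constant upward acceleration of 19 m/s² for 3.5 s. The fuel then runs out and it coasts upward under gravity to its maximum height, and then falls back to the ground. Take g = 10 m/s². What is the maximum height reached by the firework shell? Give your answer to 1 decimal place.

337.5 m

Phase 1 (powered ascent): v₀ = 0 m/s, a = 19 m/s².
v = v₀ + at = 0 + (19)(3.5) = 66.5 m/s
Δx = v₀t + ½at² = 0·3.5 + 0.5·19·3.5² = 116 m

Phase 2 (coasting upward): v₀ = 66.5 m/s, a = -10 m/s².
v = v₀ + at → t = (0 − 66.5) / -10 = 6.65 s
v² = v₀² + 2aΔx → Δx = (0² − 66.5²)/(2·-10) = 221 m
Maximum height = 116 + 221 = 337 m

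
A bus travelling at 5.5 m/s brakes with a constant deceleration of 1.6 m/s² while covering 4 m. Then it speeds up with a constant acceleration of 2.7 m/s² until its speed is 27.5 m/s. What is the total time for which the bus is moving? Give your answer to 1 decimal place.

Phase 1 (decelerating): v₀ = 5.50 m/s, a = -1.6 m/s².
v² = v₀² + 2aΔx = 5.50² + 2·-1.6·4 = 17.4 → v = 4.18 m/s
t = (v − v₀)/a = (4.18 − 5.50)/-1.6 = 0.827 s

Phase 2 (accelerating): v₀ = 4.18 m/s, a = 2.7 m/s².
v = v₀ + at → t = (27.5 − 4.18) / 2.7 = 8.64 s
v² = v₀² + 2aΔx → Δx = (27.5² − 4.18²)/(2·2.7) = 137 m
Total time = 0.827 + 8.64 = 9.46 s

9.5 s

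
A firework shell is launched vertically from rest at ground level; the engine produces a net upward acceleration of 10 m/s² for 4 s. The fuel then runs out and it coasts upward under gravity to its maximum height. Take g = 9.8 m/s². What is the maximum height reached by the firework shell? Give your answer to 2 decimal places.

161.63 m

Phase 1 (powered ascent): v₀ = 0 m/s, a = 10 m/s².
v = v₀ + at = 0 + (10)(4) = 40.0 m/s
Δx = v₀t + ½at² = 0·4 + 0.5·10·4² = 80.0 m

Phase 2 (coasting upward): v₀ = 40.0 m/s, a = -9.8 m/s².
v = v₀ + at → t = (0 − 40.0) / -9.8 = 4.08 s
v² = v₀² + 2aΔx → Δx = (0² − 40.0²)/(2·-9.8) = 81.6 m
Maximum height = 80.0 + 81.6 = 162 m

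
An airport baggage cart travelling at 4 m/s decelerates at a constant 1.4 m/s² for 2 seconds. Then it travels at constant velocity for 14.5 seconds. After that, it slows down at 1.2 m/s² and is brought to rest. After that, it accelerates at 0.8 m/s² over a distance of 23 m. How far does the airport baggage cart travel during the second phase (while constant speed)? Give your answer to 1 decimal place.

17.4 m

Phase 1 (decelerating): v₀ = 4.00 m/s, a = -1.4 m/s².
v = v₀ + at = 4.00 + (-1.4)(2) = 1.20 m/s
Δx = v₀t + ½at² = 4.00·2 + 0.5·-1.4·2² = 5.20 m

Phase 2 (constant speed): v₀ = 1.20 m/s, a = 0 m/s².
v = v₀ + at = 1.20 + (0)(14.5) = 1.20 m/s
Δx = v₀t + ½at² = 1.20·14.5 + 0.5·0·14.5² = 17.4 m
Distance in phase 2 = 17.4 m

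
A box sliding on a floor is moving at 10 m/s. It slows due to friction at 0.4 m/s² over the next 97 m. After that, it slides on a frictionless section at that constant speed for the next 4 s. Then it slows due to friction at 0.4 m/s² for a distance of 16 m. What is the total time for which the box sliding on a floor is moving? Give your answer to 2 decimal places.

Phase 1 (decelerating): v₀ = 10.0 m/s, a = -0.4 m/s².
v² = v₀² + 2aΔx = 10.0² + 2·-0.4·97 = 22.4 → v = 4.73 m/s
t = (v − v₀)/a = (4.73 − 10.0)/-0.4 = 13.2 s

Phase 2 (constant speed): v₀ = 4.73 m/s, a = 0 m/s².
v = v₀ + at = 4.73 + (0)(4) = 4.73 m/s
Δx = v₀t + ½at² = 4.73·4 + 0.5·0·4² = 18.9 m

Phase 3 (decelerating): v₀ = 4.73 m/s, a = -0.4 m/s².
v² = v₀² + 2aΔx = 4.73² + 2·-0.4·16 = 9.60 → v = 3.10 m/s
t = (v − v₀)/a = (3.10 − 4.73)/-0.4 = 4.09 s
Total time = 13.2 + 4.00 + 4.09 = 21.3 s

21.25 s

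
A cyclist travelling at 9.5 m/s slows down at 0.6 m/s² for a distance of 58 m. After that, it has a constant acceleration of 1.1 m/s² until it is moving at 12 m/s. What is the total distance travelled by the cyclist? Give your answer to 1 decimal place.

114.1 m

Phase 1 (decelerating): v₀ = 9.50 m/s, a = -0.6 m/s².
v² = v₀² + 2aΔx = 9.50² + 2·-0.6·58 = 20.7 → v = 4.54 m/s
t = (v − v₀)/a = (4.54 − 9.50)/-0.6 = 8.26 s

Phase 2 (accelerating): v₀ = 4.54 m/s, a = 1.1 m/s².
v = v₀ + at → t = (12 − 4.54) / 1.1 = 6.78 s
v² = v₀² + 2aΔx → Δx = (12² − 4.54²)/(2·1.1) = 56.1 m
Total distance = 58.0 + 56.1 = 114 m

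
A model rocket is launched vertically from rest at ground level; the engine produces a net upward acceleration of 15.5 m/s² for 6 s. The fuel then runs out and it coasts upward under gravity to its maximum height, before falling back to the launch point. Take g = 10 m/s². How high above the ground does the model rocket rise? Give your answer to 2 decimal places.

711.45 m

Phase 1 (powered ascent): v₀ = 0 m/s, a = 15.5 m/s².
v = v₀ + at = 0 + (15.5)(6) = 93.0 m/s
Δx = v₀t + ½at² = 0·6 + 0.5·15.5·6² = 279 m

Phase 2 (coasting upward): v₀ = 93.0 m/s, a = -10 m/s².
v = v₀ + at → t = (0 − 93.0) / -10 = 9.30 s
v² = v₀² + 2aΔx → Δx = (0² − 93.0²)/(2·-10) = 432 m
Maximum height = 279 + 432 = 711 m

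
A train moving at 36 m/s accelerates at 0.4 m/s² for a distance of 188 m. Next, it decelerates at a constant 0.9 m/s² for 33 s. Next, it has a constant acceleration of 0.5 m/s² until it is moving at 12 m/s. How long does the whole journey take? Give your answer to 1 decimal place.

Phase 1 (accelerating): v₀ = 36.0 m/s, a = 0.4 m/s².
v² = v₀² + 2aΔx = 36.0² + 2·0.4·188 = 1450 → v = 38.0 m/s
t = (v − v₀)/a = (38.0 − 36.0)/0.4 = 5.08 s

Phase 2 (decelerating): v₀ = 38.0 m/s, a = -0.9 m/s².
v = v₀ + at = 38.0 + (-0.9)(33) = 8.33 m/s
Δx = v₀t + ½at² = 38.0·33 + 0.5·-0.9·33² = 765 m

Phase 3 (accelerating): v₀ = 8.33 m/s, a = 0.5 m/s².
v = v₀ + at → t = (12 − 8.33) / 0.5 = 7.34 s
v² = v₀² + 2aΔx → Δx = (12² − 8.33²)/(2·0.5) = 74.6 m
Total time = 5.08 + 33.0 + 7.34 = 45.4 s

45.4 s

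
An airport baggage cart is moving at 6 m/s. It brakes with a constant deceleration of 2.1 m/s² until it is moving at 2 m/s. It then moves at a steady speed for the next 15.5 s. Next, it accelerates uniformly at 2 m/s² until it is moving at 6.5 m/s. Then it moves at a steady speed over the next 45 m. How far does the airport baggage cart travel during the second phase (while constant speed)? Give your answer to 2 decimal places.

31.00 m

Phase 1 (decelerating): v₀ = 6.00 m/s, a = -2.1 m/s².
v = v₀ + at → t = (2 − 6.00) / -2.1 = 1.90 s
v² = v₀² + 2aΔx → Δx = (2² − 6.00²)/(2·-2.1) = 7.62 m

Phase 2 (constant speed): v₀ = 2.00 m/s, a = 0 m/s².
v = v₀ + at = 2.00 + (0)(15.5) = 2.00 m/s
Δx = v₀t + ½at² = 2.00·15.5 + 0.5·0·15.5² = 31.0 m
Distance in phase 2 = 31.0 m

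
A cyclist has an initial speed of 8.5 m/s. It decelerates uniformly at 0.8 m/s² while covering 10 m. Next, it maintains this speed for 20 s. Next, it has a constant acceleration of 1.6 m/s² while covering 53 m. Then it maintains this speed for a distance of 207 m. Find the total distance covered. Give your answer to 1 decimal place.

Phase 1 (decelerating): v₀ = 8.50 m/s, a = -0.8 m/s².
v² = v₀² + 2aΔx = 8.50² + 2·-0.8·10 = 56.2 → v = 7.50 m/s
t = (v − v₀)/a = (7.50 − 8.50)/-0.8 = 1.25 s

Phase 2 (constant speed): v₀ = 7.50 m/s, a = 0 m/s².
v = v₀ + at = 7.50 + (0)(20) = 7.50 m/s
Δx = v₀t + ½at² = 7.50·20 + 0.5·0·20² = 150 m

Phase 3 (accelerating): v₀ = 7.50 m/s, a = 1.6 m/s².
v² = v₀² + 2aΔx = 7.50² + 2·1.6·53 = 226 → v = 15.0 m/s
t = (v − v₀)/a = (15.0 − 7.50)/1.6 = 4.71 s

Phase 4 (constant speed): v₀ = 15.0 m/s, a = 0 m/s².
Constant speed: t = d/v = 207/15.0 = 13.8 s
Total distance = 10.0 + 150 + 53.0 + 207 = 420 m

420.0 m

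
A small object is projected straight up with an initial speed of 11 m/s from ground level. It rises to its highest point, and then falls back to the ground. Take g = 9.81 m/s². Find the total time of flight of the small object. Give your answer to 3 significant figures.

2.24 s

Phase 1 (rising): v₀ = 11.0 m/s, a = -9.81 m/s².
v = v₀ + at → t = (0 − 11.0) / -9.81 = 1.12 s
v² = v₀² + 2aΔx → Δx = (0² − 11.0²)/(2·-9.81) = 6.17 m

Phase 2 (falling): v₀ = 0 m/s, a = -9.81 m/s².
Falls 6.17 m from rest: t = √(2·6.17/9.81) = 1.12 s; v = g·t = 11.0 m/s.
Total time = 1.12 + 1.12 = 2.24 s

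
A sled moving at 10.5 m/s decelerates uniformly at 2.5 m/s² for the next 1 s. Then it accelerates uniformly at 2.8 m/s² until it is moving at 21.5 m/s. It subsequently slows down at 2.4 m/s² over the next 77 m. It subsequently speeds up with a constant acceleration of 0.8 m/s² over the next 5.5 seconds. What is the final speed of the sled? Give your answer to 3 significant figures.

14.0 m/s

Phase 1 (decelerating): v₀ = 10.5 m/s, a = -2.5 m/s².
v = v₀ + at = 10.5 + (-2.5)(1) = 8.00 m/s
Δx = v₀t + ½at² = 10.5·1 + 0.5·-2.5·1² = 9.25 m

Phase 2 (accelerating): v₀ = 8.00 m/s, a = 2.8 m/s².
v = v₀ + at → t = (21.5 − 8.00) / 2.8 = 4.82 s
v² = v₀² + 2aΔx → Δx = (21.5² − 8.00²)/(2·2.8) = 71.1 m

Phase 3 (decelerating): v₀ = 21.5 m/s, a = -2.4 m/s².
v² = v₀² + 2aΔx = 21.5² + 2·-2.4·77 = 92.7 → v = 9.63 m/s
t = (v − v₀)/a = (9.63 − 21.5)/-2.4 = 4.95 s

Phase 4 (accelerating): v₀ = 9.63 m/s, a = 0.8 m/s².
v = v₀ + at = 9.63 + (0.8)(5.5) = 14.0 m/s
Δx = v₀t + ½at² = 9.63·5.5 + 0.5·0.8·5.5² = 65.0 m
Final speed = 14.0 m/s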